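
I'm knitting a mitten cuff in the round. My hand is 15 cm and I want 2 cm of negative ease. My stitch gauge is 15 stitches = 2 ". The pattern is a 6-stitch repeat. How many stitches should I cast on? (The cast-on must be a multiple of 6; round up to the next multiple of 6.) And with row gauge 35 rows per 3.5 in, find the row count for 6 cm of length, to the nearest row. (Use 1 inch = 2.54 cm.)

Cast on 42 stitches; work 24 rows.

Finished = 15 − 2 = 13 cm.
13 cm × 1/2.54 = 5.12 inches.
15/2 = 7.5 sts per in; 5.12 × 7.5 = 38.39 sts.
Next multiple of 6 → 42.
6 cm = 2.36 inches; × 10 = 23.62 → 24 rows.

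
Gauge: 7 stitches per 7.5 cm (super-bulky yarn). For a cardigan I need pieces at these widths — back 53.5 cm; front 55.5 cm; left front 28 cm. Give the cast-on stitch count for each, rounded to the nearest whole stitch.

Rate = 7/7.5 = 0.933 sts per cm.
back: 53.5 × 0.933 = 49.93 → 50.
front: 55.5 × 0.933 = 51.80 → 52.
left front: 28 × 0.933 = 26.13 → 26.

back 50; front 52; left front 26.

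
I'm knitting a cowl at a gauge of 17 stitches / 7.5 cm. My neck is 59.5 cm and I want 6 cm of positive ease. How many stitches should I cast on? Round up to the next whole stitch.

CO 149 sts.

Finished = 59.5 + 6 = 65.5 cm.
17 / 7.5 = 2.267 sts per cm.
65.50 × 2.267 = 148.47 sts.
→ 149 sts.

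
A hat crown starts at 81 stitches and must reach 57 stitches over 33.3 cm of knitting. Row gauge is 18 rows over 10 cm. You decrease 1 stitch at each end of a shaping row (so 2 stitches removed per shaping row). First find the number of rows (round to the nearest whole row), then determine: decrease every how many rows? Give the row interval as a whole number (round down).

Decrease every 5th row.

Rows = 33.3 × 1.8 = 59.9 → 60 rows.
Stitches to remove: 24 → 12 shaping rows (at 2 st each).
60 / 12 = 5.00 → every 5 rows.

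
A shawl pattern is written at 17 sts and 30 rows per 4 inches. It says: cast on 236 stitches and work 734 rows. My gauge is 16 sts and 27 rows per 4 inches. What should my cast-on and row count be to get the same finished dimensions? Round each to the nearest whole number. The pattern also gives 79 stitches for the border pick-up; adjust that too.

Cast on 222 stitches; work 661 rows; border pick-up 74 stitches.

Stitches: 236 × 16/17 = 222.12 → 222.
Rows: 734 × 27/30 = 660.60 → 661.
border pick-up: 79 × 16/17 = 74.35 → 74.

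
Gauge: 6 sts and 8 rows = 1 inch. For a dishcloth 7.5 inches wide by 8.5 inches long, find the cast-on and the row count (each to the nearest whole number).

Cast on 45 stitches and work 68 rows.

Stitch gauge = 6/1 = 6 sts/in; 7.5 × 6 = 45.00 → 45 sts.
Row gauge = 8/1 = 8 rows/in; 8.5 × 8 = 68.00 → 68 rows.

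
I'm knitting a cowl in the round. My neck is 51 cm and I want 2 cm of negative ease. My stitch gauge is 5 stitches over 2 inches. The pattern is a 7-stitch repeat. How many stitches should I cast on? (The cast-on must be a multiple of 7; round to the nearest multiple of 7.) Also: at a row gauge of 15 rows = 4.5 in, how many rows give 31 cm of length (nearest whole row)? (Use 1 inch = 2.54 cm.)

Cast on 49 stitches; work 41 rows.

Finished = 51 − 2 = 49 cm.
49 cm × 1/2.54 = 19.29 inches.
5/2 = 2.5 sts per in; 19.29 × 2.5 = 48.23 sts.
Nearest multiple of 7 → 49.
31 cm = 12.20 inches; × 3.333 = 40.68 → 41 rows.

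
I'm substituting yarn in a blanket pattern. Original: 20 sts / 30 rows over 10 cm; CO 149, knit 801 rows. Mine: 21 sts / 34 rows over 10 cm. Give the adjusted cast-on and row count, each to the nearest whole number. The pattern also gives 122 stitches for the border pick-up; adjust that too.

Cast on 156 stitches; work 908 rows; border pick-up 128 stitches.

Stitches: 149 × 21/20 = 156.45 → 156.
Rows: 801 × 34/30 = 907.80 → 908.
border pick-up: 122 × 21/20 = 128.10 → 128.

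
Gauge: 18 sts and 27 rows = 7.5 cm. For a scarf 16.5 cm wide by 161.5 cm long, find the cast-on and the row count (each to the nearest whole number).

Stitch gauge = 18/7.5 = 2.4 sts/cm; 16.5 × 2.4 = 39.60 → 40 sts.
Row gauge = 27/7.5 = 3.6 rows/cm; 161.5 × 3.6 = 581.40 → 581 rows.

Cast on 40 stitches and work 581 rows.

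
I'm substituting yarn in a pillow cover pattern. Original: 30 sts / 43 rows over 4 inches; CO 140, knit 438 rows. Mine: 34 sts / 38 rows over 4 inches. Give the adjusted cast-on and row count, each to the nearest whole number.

Cast on 159 stitches; work 387 rows.

Stitches: 140 × 34/30 = 158.67 → 159.
Rows: 438 × 38/43 = 387.07 → 387.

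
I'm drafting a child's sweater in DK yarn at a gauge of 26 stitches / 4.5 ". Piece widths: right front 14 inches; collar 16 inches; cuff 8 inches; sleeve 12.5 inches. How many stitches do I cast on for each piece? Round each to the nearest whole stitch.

right front 81; collar 92; cuff 46; sleeve 72.

Rate = 26/4.5 = 5.778 sts per in.
right front: 14 × 5.778 = 80.89 → 81.
collar: 16 × 5.778 = 92.44 → 92.
cuff: 8 × 5.778 = 46.22 → 46.
sleeve: 12.5 × 5.778 = 72.22 → 72.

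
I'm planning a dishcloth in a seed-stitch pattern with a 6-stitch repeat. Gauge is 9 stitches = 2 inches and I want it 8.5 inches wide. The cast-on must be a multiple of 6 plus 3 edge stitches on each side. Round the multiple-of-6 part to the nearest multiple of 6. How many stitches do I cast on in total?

9 / 2 = 4.5 sts per inch.
8.5 × 4.5 = 38.25 sts.
Less 6 edge sts → 32.25 for the repeat.
Nearest multiple of 6: 30.
Add back 6 edge sts → 36.

CO 36 sts.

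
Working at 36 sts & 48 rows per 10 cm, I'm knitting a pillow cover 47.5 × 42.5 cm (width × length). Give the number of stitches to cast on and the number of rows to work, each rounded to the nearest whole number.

Cast on 171 stitches and work 204 rows.

Stitch gauge = 36/10 = 3.6 sts/cm; 47.5 × 3.6 = 171.00 → 171 sts.
Row gauge = 48/10 = 4.8 rows/cm; 42.5 × 4.8 = 204.00 → 204 rows.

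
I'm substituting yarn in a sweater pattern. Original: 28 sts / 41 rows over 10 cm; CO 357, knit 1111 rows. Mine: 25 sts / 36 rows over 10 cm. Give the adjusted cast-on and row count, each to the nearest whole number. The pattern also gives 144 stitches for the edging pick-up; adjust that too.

Stitches: 357 × 25/28 = 318.75 → 319.
Rows: 1111 × 36/41 = 975.51 → 976.
edging pick-up: 144 × 25/28 = 128.57 → 129.

Cast on 319 stitches; work 976 rows; edging pick-up 129 stitches.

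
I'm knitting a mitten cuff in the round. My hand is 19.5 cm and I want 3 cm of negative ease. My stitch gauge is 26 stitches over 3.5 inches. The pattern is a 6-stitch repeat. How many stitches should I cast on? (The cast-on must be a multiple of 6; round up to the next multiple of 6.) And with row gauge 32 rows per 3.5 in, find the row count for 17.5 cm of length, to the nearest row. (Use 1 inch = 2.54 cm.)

Cast on 54 stitches; work 63 rows.

Finished = 19.5 − 3 = 16.5 cm.
16.5 cm × 1/2.54 = 6.50 inches.
26/3.5 = 7.429 sts per in; 6.50 × 7.429 = 48.26 sts.
Next multiple of 6 → 54.
17.5 cm = 6.89 inches; × 9.143 = 62.99 → 63 rows.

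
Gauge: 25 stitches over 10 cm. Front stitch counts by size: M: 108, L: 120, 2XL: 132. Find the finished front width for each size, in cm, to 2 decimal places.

25/10 = 2.5 sts per cm.
M: 108 / 2.5 = 43.200 → 43.20 cm.
L: 120 / 2.5 = 48.000 → 48.00 cm.
2XL: 132 / 2.5 = 52.800 → 52.80 cm.

M 43.20 cm; L 48.00 cm; 2XL 52.80 cm.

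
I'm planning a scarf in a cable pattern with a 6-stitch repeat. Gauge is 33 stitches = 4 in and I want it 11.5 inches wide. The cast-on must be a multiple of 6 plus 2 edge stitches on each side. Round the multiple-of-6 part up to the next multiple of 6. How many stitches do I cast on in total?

Cast on 100 stitches.

33 / 4 = 8.25 sts per inch.
11.5 × 8.25 = 94.88 sts.
Less 4 edge sts → 90.88 for the repeat.
Next multiple of 6: 96.
Add back 4 edge sts → 100.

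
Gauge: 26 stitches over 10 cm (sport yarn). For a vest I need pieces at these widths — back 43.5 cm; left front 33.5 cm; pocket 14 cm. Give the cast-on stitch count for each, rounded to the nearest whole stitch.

Rate = 26/10 = 2.6 sts per cm.
back: 43.5 × 2.6 = 113.10 → 113.
left front: 33.5 × 2.6 = 87.10 → 87.
pocket: 14 × 2.6 = 36.40 → 36.

back 113; left front 87; pocket 36.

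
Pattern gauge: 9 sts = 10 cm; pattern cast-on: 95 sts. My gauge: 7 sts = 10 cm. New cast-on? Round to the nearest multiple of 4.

Cast on 72 stitches.

Scale factor = 7 / 9 = 0.778.
95 × 7 / 9 = 73.89 sts.
→ 72 sts.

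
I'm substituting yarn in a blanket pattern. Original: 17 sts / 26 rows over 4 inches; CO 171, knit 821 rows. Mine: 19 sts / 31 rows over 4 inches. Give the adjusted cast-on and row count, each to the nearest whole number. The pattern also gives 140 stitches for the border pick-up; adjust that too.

Cast on 191 stitches; work 979 rows; border pick-up 156 stitches.

Stitches: 171 × 19/17 = 191.12 → 191.
Rows: 821 × 31/26 = 978.88 → 979.
border pick-up: 140 × 19/17 = 156.47 → 156.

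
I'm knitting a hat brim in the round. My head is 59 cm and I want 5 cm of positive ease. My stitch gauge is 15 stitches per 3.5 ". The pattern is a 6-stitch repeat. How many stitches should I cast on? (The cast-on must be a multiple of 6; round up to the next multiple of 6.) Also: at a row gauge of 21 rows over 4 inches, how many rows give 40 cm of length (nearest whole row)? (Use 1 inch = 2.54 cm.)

Cast on 108 stitches; work 83 rows.

Finished = 59 + 5 = 64 cm.
64 cm × 1/2.54 = 25.20 inches.
15/3.5 = 4.286 sts per in; 25.20 × 4.286 = 107.99 sts.
Next multiple of 6 → 108.
40 cm = 15.75 inches; × 5.25 = 82.68 → 83 rows.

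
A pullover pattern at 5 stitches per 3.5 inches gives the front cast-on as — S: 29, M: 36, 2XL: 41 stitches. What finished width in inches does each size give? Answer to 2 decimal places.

5/3.5 = 1.429 sts per in.
S: 29 / 1.429 = 20.300 → 20.30 in.
M: 36 / 1.429 = 25.200 → 25.20 in.
2XL: 41 / 1.429 = 28.700 → 28.70 in.

S 20.30 inches; M 25.20 inches; 2XL 28.70 inches.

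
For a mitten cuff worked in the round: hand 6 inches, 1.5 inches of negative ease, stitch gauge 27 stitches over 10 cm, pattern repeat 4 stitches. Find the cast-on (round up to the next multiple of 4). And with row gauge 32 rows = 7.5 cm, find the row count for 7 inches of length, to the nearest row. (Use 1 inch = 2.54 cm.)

Cast on 32 stitches; work 76 rows.

Finished = 6 − 1.5 = 4.5 inches.
4.5 inches × 2.54 = 11.43 cm.
27/10 = 2.7 sts per cm; 11.43 × 2.7 = 30.86 sts.
Next multiple of 4 → 32.
7 inches = 17.78 cm; × 4.267 = 75.86 → 76 rows.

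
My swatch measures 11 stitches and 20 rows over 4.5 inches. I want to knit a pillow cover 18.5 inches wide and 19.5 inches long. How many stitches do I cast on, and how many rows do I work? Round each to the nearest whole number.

Stitch gauge = 11/4.5 = 2.444 sts/in; 18.5 × 2.444 = 45.22 → 45 sts.
Row gauge = 20/4.5 = 4.444 rows/in; 19.5 × 4.444 = 86.67 → 87 rows.

Cast on 45 stitches and work 87 rows.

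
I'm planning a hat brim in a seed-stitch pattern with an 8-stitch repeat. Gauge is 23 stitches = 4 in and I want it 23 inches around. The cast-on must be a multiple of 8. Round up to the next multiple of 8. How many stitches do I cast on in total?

136 stitches.

23 / 4 = 5.75 sts per inch.
23 × 5.75 = 132.25 sts.
Next multiple of 8: 136.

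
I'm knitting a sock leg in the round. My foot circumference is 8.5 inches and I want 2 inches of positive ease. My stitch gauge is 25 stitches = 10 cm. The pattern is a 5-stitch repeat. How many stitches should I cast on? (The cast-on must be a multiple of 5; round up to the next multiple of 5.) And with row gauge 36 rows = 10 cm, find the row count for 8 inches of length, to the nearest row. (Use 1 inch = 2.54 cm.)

Cast on 70 stitches; work 73 rows.

Finished = 8.5 + 2 = 10.5 inches.
10.5 inches × 2.54 = 26.67 cm.
25/10 = 2.5 sts per cm; 26.67 × 2.5 = 66.67 sts.
Next multiple of 5 → 70.
8 inches = 20.32 cm; × 3.6 = 73.15 → 73 rows.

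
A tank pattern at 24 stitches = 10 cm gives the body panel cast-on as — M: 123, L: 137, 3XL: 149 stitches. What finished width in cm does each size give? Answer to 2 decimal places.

24/10 = 2.4 sts per cm.
M: 123 / 2.4 = 51.250 → 51.25 cm.
L: 137 / 2.4 = 57.083 → 57.08 cm.
3XL: 149 / 2.4 = 62.083 → 62.08 cm.

M 51.25 cm; L 57.08 cm; 3XL 62.08 cm.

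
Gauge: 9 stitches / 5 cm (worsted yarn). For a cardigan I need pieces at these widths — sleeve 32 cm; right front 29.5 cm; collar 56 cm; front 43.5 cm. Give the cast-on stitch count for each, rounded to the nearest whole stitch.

Rate = 9/5 = 1.8 sts per cm.
sleeve: 32 × 1.8 = 57.60 → 58.
right front: 29.5 × 1.8 = 53.10 → 53.
collar: 56 × 1.8 = 100.80 → 101.
front: 43.5 × 1.8 = 78.30 → 78.

sleeve 58; right front 53; collar 101; front 78.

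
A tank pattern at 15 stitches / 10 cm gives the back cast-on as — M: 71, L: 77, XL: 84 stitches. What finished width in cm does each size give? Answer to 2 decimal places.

15/10 = 1.5 sts per cm.
M: 71 / 1.5 = 47.333 → 47.33 cm.
L: 77 / 1.5 = 51.333 → 51.33 cm.
XL: 84 / 1.5 = 56.000 → 56.00 cm.

M 47.33 cm; L 51.33 cm; XL 56.00 cm.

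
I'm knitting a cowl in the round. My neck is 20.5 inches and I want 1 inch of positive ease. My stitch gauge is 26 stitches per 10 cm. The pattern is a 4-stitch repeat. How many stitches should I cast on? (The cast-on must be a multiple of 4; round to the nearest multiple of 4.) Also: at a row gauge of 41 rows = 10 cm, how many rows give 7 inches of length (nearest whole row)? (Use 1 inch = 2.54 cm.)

Cast on 140 stitches; work 73 rows.

Finished = 20.5 + 1 = 21.5 inches.
21.5 inches × 2.54 = 54.61 cm.
26/10 = 2.6 sts per cm; 54.61 × 2.6 = 141.99 sts.
Nearest multiple of 4 → 140.
7 inches = 17.78 cm; × 4.1 = 72.90 → 73 rows.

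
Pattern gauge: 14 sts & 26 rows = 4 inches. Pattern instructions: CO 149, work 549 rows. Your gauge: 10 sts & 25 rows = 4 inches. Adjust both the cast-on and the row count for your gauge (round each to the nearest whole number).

Stitches: 149 × 10/14 = 106.43 → 106.
Rows: 549 × 25/26 = 527.88 → 528.

Cast on 106 stitches; work 528 rows.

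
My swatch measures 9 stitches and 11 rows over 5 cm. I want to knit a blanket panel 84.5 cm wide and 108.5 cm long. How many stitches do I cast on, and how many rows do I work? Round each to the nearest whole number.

Stitch gauge = 9/5 = 1.8 sts/cm; 84.5 × 1.8 = 152.10 → 152 sts.
Row gauge = 11/5 = 2.2 rows/cm; 108.5 × 2.2 = 238.70 → 239 rows.

Cast on 152 stitches and work 239 rows.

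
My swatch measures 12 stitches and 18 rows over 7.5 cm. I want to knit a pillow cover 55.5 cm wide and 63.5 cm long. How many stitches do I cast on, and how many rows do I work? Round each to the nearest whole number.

Stitch gauge = 12/7.5 = 1.6 sts/cm; 55.5 × 1.6 = 88.80 → 89 sts.
Row gauge = 18/7.5 = 2.4 rows/cm; 63.5 × 2.4 = 152.40 → 152 rows.

Cast on 89 stitches and work 152 rows.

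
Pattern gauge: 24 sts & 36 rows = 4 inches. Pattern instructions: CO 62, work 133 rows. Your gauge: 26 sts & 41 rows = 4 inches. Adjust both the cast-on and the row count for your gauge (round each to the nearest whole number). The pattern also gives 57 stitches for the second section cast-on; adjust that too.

Cast on 67 stitches; work 151 rows; second section cast-on 62 stitches.

Stitches: 62 × 26/24 = 67.17 → 67.
Rows: 133 × 41/36 = 151.47 → 151.
second section cast-on: 57 × 26/24 = 61.75 → 62.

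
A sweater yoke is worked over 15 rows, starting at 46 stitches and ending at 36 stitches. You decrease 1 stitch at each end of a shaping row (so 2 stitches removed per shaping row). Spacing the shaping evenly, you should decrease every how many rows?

Decrease every 3rd row.

Stitches to remove: |36 − 46| = 10.
Shaping rows needed: 10 / 2 = 5.
15 rows / 5 = every 3 rows.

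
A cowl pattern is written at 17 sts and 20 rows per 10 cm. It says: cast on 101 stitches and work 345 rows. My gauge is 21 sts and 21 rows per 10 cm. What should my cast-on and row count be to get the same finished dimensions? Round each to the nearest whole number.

Cast on 125 stitches; work 362 rows.

Stitches: 101 × 21/17 = 124.76 → 125.
Rows: 345 × 21/20 = 362.25 → 362.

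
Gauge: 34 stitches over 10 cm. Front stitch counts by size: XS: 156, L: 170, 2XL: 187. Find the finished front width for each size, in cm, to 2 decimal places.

XS 45.88 cm; L 50.00 cm; 2XL 55.00 cm.

34/10 = 3.4 sts per cm.
XS: 156 / 3.4 = 45.882 → 45.88 cm.
L: 170 / 3.4 = 50.000 → 50.00 cm.
2XL: 187 / 3.4 = 55.000 → 55.00 cm.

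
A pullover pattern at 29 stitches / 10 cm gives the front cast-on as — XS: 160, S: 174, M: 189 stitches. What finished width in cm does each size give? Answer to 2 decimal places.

XS 55.17 cm; S 60.00 cm; M 65.17 cm.

29/10 = 2.9 sts per cm.
XS: 160 / 2.9 = 55.172 → 55.17 cm.
S: 174 / 2.9 = 60.000 → 60.00 cm.
M: 189 / 2.9 = 65.172 → 65.17 cm.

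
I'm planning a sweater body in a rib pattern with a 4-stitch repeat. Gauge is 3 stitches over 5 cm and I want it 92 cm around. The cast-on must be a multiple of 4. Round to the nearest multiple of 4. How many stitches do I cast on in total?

56 stitches.

3 / 5 = 0.6 sts per cm.
92 × 0.6 = 55.20 sts.
Nearest multiple of 4: 56.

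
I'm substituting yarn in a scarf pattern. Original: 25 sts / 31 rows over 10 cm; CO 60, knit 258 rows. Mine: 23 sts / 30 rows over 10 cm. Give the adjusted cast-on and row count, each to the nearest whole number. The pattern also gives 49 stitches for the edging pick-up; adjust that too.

Stitches: 60 × 23/25 = 55.20 → 55.
Rows: 258 × 30/31 = 249.68 → 250.
edging pick-up: 49 × 23/25 = 45.08 → 45.

Cast on 55 stitches; work 250 rows; edging pick-up 45 stitches.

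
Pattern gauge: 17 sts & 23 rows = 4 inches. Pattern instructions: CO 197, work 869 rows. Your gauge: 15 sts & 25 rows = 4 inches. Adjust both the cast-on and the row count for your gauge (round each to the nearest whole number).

Stitches: 197 × 15/17 = 173.82 → 174.
Rows: 869 × 25/23 = 944.57 → 945.

Cast on 174 stitches; work 945 rows.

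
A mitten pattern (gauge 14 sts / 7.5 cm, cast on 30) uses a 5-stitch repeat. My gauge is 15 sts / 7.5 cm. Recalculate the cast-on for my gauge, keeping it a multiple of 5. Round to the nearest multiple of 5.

30 × 15 / 14 = 32.14.
Nearest multiple of 5: 30.

Cast on 30 stitches.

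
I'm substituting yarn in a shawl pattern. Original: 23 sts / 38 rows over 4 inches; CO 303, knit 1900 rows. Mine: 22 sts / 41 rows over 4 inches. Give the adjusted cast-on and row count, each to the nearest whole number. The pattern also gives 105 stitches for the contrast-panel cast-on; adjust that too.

Stitches: 303 × 22/23 = 289.83 → 290.
Rows: 1900 × 41/38 = 2050.00 → 2050.
contrast-panel cast-on: 105 × 22/23 = 100.43 → 100.

Cast on 290 stitches; work 2050 rows; contrast-panel cast-on 100 stitches.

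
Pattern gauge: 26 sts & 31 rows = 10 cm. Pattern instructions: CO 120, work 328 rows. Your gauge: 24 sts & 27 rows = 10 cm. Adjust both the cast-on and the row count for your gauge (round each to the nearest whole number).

Cast on 111 stitches; work 286 rows.

Stitches: 120 × 24/26 = 110.77 → 111.
Rows: 328 × 27/31 = 285.68 → 286.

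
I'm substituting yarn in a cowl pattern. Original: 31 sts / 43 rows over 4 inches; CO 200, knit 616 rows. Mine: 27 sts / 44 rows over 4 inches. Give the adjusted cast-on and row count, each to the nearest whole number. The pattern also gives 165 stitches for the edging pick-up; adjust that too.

Cast on 174 stitches; work 630 rows; edging pick-up 144 stitches.

Stitches: 200 × 27/31 = 174.19 → 174.
Rows: 616 × 44/43 = 630.33 → 630.
edging pick-up: 165 × 27/31 = 143.71 → 144.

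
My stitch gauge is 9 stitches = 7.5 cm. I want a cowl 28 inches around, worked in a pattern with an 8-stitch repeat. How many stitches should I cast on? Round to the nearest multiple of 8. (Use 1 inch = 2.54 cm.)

88 stitches.

28 in = 28 × 2.54 = 71.12 cm.
9 / 7.5 = 1.2 sts/cm.
71.12 × 1.2 = 85.34 sts.
→ 88.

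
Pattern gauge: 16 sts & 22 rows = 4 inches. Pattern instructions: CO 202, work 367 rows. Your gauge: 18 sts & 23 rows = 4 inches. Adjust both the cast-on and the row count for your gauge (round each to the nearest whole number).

Stitches: 202 × 18/16 = 227.25 → 227.
Rows: 367 × 23/22 = 383.68 → 384.

Cast on 227 stitches; work 384 rows.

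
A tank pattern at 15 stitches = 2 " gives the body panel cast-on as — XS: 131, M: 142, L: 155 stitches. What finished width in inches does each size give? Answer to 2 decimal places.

15/2 = 7.5 sts per in.
XS: 131 / 7.5 = 17.467 → 17.47 in.
M: 142 / 7.5 = 18.933 → 18.93 in.
L: 155 / 7.5 = 20.667 → 20.67 in.

XS 17.47 inches; M 18.93 inches; L 20.67 inches.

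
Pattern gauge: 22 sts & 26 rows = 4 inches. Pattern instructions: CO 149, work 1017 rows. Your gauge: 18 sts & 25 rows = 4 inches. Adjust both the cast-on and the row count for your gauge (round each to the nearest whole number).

Cast on 122 stitches; work 978 rows.

Stitches: 149 × 18/22 = 121.91 → 122.
Rows: 1017 × 25/26 = 977.88 → 978.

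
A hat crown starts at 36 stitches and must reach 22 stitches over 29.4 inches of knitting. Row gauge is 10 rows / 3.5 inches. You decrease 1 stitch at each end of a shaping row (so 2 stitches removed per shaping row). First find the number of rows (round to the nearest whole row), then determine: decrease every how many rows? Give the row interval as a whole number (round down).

Rows = 29.4 × 2.857 = 84.0 → 84 rows.
Stitches to remove: 14 → 7 shaping rows (at 2 st each).
84 / 7 = 12.00 → every 12 rows.

Decrease every 12th row.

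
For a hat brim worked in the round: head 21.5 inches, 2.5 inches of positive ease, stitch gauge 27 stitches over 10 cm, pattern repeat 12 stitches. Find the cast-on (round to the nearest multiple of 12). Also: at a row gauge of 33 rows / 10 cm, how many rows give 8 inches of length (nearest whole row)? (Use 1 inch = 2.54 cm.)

Cast on 168 stitches; work 67 rows.

Finished = 21.5 + 2.5 = 24 inches.
24 inches × 2.54 = 60.96 cm.
27/10 = 2.7 sts per cm; 60.96 × 2.7 = 164.59 sts.
Nearest multiple of 12 → 168.
8 inches = 20.32 cm; × 3.3 = 67.06 → 67 rows.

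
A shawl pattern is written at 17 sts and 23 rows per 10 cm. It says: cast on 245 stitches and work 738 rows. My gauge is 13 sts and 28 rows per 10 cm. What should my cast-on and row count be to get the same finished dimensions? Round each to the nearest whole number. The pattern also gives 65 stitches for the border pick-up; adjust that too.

Cast on 187 stitches; work 898 rows; border pick-up 50 stitches.

Stitches: 245 × 13/17 = 187.35 → 187.
Rows: 738 × 28/23 = 898.43 → 898.
border pick-up: 65 × 13/17 = 49.71 → 50.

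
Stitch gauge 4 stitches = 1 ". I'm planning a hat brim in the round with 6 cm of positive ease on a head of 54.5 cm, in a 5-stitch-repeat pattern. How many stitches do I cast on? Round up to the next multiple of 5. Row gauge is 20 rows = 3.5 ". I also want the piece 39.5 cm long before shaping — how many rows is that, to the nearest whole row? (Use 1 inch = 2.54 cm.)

Cast on 100 stitches; work 89 rows.

Finished = 54.5 + 6 = 60.5 cm.
60.5 cm × 1/2.54 = 23.82 inches.
4/1 = 4 sts per in; 23.82 × 4 = 95.28 sts.
Next multiple of 5 → 100.
39.5 cm = 15.55 inches; × 5.714 = 88.86 → 89 rows.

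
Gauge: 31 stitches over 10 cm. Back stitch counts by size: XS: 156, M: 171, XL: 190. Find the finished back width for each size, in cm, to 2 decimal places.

XS 50.32 cm; M 55.16 cm; XL 61.29 cm.

31/10 = 3.1 sts per cm.
XS: 156 / 3.1 = 50.323 → 50.32 cm.
M: 171 / 3.1 = 55.161 → 55.16 cm.
XL: 190 / 3.1 = 61.290 → 61.29 cm.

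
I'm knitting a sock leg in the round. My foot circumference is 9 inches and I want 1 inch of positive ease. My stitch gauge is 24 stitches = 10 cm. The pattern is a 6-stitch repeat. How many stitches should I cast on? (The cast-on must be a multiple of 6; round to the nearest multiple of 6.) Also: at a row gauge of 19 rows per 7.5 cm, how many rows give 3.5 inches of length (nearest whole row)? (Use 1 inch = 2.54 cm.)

Cast on 60 stitches; work 23 rows.

Finished = 9 + 1 = 10 inches.
10 inches × 2.54 = 25.40 cm.
24/10 = 2.4 sts per cm; 25.40 × 2.4 = 60.96 sts.
Nearest multiple of 6 → 60.
3.5 inches = 8.89 cm; × 2.533 = 22.52 → 23 rows.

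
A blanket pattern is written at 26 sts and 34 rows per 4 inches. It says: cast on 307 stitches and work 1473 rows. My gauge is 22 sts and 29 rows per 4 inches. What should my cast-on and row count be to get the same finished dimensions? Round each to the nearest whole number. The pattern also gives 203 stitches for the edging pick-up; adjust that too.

Stitches: 307 × 22/26 = 259.77 → 260.
Rows: 1473 × 29/34 = 1256.38 → 1256.
edging pick-up: 203 × 22/26 = 171.77 → 172.

Cast on 260 stitches; work 1256 rows; edging pick-up 172 stitches.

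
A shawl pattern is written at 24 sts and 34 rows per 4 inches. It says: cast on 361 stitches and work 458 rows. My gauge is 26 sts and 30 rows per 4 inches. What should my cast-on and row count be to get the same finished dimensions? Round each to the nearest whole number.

Cast on 391 stitches; work 404 rows.

Stitches: 361 × 26/24 = 391.08 → 391.
Rows: 458 × 30/34 = 404.12 → 404.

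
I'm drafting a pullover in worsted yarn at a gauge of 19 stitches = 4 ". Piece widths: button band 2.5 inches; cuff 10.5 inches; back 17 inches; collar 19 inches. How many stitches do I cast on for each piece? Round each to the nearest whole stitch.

button band 12; cuff 50; back 81; collar 90.

Rate = 19/4 = 4.75 sts per in.
button band: 2.5 × 4.75 = 11.88 → 12.
cuff: 10.5 × 4.75 = 49.88 → 50.
back: 17 × 4.75 = 80.75 → 81.
collar: 19 × 4.75 = 90.25 → 90.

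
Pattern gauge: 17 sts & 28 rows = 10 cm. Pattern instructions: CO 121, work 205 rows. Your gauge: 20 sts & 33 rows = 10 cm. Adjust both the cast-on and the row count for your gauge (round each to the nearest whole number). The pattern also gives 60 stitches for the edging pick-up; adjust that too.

Cast on 142 stitches; work 242 rows; edging pick-up 71 stitches.

Stitches: 121 × 20/17 = 142.35 → 142.
Rows: 205 × 33/28 = 241.61 → 242.
edging pick-up: 60 × 20/17 = 70.59 → 71.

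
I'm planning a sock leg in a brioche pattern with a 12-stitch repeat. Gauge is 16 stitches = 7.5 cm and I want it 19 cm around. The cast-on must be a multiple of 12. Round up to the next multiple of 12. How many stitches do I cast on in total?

CO 48 sts.

16 / 7.5 = 2.133 sts per cm.
19 × 2.133 = 40.53 sts.
Next multiple of 12: 48.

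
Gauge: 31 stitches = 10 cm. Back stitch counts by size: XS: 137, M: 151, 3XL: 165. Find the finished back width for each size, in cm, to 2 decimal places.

XS 44.19 cm; M 48.71 cm; 3XL 53.23 cm.

31/10 = 3.1 sts per cm.
XS: 137 / 3.1 = 44.194 → 44.19 cm.
M: 151 / 3.1 = 48.710 → 48.71 cm.
3XL: 165 / 3.1 = 53.226 → 53.23 cm.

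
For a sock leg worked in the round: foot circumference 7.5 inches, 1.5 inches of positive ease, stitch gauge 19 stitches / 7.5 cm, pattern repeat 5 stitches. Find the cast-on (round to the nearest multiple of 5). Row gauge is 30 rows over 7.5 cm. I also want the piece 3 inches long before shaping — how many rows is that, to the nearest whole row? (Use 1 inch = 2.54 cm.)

Finished = 7.5 + 1.5 = 9 inches.
9 inches × 2.54 = 22.86 cm.
19/7.5 = 2.533 sts per cm; 22.86 × 2.533 = 57.91 sts.
Nearest multiple of 5 → 60.
3 inches = 7.62 cm; × 4 = 30.48 → 30 rows.

Cast on 60 stitches; work 30 rows.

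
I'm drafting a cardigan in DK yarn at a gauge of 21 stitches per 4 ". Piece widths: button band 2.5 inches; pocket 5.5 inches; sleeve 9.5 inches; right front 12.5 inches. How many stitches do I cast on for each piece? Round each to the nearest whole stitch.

button band 13; pocket 29; sleeve 50; right front 66.

Rate = 21/4 = 5.25 sts per in.
button band: 2.5 × 5.25 = 13.12 → 13.
pocket: 5.5 × 5.25 = 28.88 → 29.
sleeve: 9.5 × 5.25 = 49.88 → 50.
right front: 12.5 × 5.25 = 65.62 → 66.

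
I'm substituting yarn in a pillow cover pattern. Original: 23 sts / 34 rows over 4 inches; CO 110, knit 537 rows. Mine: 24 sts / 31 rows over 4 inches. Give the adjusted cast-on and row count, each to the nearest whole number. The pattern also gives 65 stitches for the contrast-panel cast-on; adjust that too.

Stitches: 110 × 24/23 = 114.78 → 115.
Rows: 537 × 31/34 = 489.62 → 490.
contrast-panel cast-on: 65 × 24/23 = 67.83 → 68.

Cast on 115 stitches; work 490 rows; contrast-panel cast-on 68 stitches.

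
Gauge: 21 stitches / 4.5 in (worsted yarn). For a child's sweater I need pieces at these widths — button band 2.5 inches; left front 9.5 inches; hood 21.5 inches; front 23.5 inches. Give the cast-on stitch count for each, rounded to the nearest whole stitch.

Rate = 21/4.5 = 4.667 sts per in.
button band: 2.5 × 4.667 = 11.67 → 12.
left front: 9.5 × 4.667 = 44.33 → 44.
hood: 21.5 × 4.667 = 100.33 → 100.
front: 23.5 × 4.667 = 109.67 → 110.

button band 12; left front 44; hood 100; front 110.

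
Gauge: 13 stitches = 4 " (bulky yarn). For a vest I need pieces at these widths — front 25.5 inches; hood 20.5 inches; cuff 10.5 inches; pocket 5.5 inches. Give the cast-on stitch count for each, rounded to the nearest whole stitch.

front 83; hood 67; cuff 34; pocket 18.

Rate = 13/4 = 3.25 sts per in.
front: 25.5 × 3.25 = 82.88 → 83.
hood: 20.5 × 3.25 = 66.62 → 67.
cuff: 10.5 × 3.25 = 34.12 → 34.
pocket: 5.5 × 3.25 = 17.88 → 18.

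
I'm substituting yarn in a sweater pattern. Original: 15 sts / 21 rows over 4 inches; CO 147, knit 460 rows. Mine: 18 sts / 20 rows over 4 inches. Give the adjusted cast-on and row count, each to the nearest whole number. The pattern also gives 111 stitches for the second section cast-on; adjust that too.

Cast on 176 stitches; work 438 rows; second section cast-on 133 stitches.

Stitches: 147 × 18/15 = 176.40 → 176.
Rows: 460 × 20/21 = 438.10 → 438.
second section cast-on: 111 × 18/15 = 133.20 → 133.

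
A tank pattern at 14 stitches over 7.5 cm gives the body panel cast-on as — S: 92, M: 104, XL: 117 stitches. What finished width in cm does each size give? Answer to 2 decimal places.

14/7.5 = 1.867 sts per cm.
S: 92 / 1.867 = 49.286 → 49.29 cm.
M: 104 / 1.867 = 55.714 → 55.71 cm.
XL: 117 / 1.867 = 62.679 → 62.68 cm.

S 49.29 cm; M 55.71 cm; XL 62.68 cm.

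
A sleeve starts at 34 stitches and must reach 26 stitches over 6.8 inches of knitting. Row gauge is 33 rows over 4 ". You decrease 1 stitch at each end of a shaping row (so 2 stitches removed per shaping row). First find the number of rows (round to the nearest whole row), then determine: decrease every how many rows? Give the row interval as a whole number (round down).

Rows = 6.8 × 8.25 = 56.1 → 56 rows.
Stitches to remove: 8 → 4 shaping rows (at 2 st each).
56 / 4 = 14.00 → every 14 rows.

Decrease every 14th row.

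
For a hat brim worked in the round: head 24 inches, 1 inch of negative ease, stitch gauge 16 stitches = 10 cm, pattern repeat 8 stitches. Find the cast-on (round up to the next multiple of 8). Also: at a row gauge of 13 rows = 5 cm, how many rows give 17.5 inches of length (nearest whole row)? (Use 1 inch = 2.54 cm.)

Cast on 96 stitches; work 116 rows.

Finished = 24 − 1 = 23 inches.
23 inches × 2.54 = 58.42 cm.
16/10 = 1.6 sts per cm; 58.42 × 1.6 = 93.47 sts.
Next multiple of 8 → 96.
17.5 inches = 44.45 cm; × 2.6 = 115.57 → 116 rows.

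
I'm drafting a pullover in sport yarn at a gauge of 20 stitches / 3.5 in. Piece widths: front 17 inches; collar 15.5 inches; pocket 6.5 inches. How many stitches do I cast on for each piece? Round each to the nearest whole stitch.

Rate = 20/3.5 = 5.714 sts per in.
front: 17 × 5.714 = 97.14 → 97.
collar: 15.5 × 5.714 = 88.57 → 89.
pocket: 6.5 × 5.714 = 37.14 → 37.

front 97; collar 89; pocket 37.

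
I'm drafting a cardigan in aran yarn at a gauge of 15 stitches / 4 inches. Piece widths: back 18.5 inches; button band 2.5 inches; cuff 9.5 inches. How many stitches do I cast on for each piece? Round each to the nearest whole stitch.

back 69; button band 9; cuff 36.

Rate = 15/4 = 3.75 sts per in.
back: 18.5 × 3.75 = 69.38 → 69.
button band: 2.5 × 3.75 = 9.38 → 9.
cuff: 9.5 × 3.75 = 35.62 → 36.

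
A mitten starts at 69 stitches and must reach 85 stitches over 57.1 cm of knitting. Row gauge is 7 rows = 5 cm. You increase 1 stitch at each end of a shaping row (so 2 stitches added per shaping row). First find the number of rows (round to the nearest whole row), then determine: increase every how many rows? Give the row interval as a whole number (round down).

Rows = 57.1 × 1.4 = 79.9 → 80 rows.
Stitches to add: 16 → 8 shaping rows (at 2 st each).
80 / 8 = 10.00 → every 10 rows.

Increase every 10th row.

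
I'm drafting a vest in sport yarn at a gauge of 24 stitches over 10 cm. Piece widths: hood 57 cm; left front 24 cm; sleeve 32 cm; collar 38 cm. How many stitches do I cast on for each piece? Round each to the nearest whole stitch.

hood 137; left front 58; sleeve 77; collar 91.

Rate = 24/10 = 2.4 sts per cm.
hood: 57 × 2.4 = 136.80 → 137.
left front: 24 × 2.4 = 57.60 → 58.
sleeve: 32 × 2.4 = 76.80 → 77.
collar: 38 × 2.4 = 91.20 → 91.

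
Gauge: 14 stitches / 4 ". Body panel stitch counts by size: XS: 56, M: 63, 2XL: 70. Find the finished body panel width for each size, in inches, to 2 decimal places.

14/4 = 3.5 sts per in.
XS: 56 / 3.5 = 16.000 → 16.00 in.
M: 63 / 3.5 = 18.000 → 18.00 in.
2XL: 70 / 3.5 = 20.000 → 20.00 in.

XS 16.00 inches; M 18.00 inches; 2XL 20.00 inches.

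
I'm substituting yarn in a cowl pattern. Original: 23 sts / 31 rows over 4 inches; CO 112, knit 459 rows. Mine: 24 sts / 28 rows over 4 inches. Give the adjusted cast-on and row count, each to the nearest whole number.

Stitches: 112 × 24/23 = 116.87 → 117.
Rows: 459 × 28/31 = 414.58 → 415.

Cast on 117 stitches; work 415 rows.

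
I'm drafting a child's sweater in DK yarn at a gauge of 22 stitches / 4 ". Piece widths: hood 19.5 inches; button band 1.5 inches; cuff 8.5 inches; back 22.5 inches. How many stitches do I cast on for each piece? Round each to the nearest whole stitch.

Rate = 22/4 = 5.5 sts per in.
hood: 19.5 × 5.5 = 107.25 → 107.
button band: 1.5 × 5.5 = 8.25 → 8.
cuff: 8.5 × 5.5 = 46.75 → 47.
back: 22.5 × 5.5 = 123.75 → 124.

hood 107; button band 8; cuff 47; back 124.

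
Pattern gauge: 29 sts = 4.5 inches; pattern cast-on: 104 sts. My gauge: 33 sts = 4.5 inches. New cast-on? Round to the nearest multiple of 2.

Scale factor = 33 / 29 = 1.138.
104 × 33 / 29 = 118.34 sts.
→ 118 sts.

Cast on 118 stitches.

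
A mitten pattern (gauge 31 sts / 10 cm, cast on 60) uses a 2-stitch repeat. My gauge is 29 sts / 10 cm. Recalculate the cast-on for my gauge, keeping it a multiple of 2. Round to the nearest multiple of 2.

60 × 29 / 31 = 56.13.
Nearest multiple of 2: 56.

56 stitches.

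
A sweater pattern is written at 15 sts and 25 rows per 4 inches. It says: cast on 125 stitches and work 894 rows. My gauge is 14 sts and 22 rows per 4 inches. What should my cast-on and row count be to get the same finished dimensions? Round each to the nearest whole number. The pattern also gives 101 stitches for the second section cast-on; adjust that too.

Cast on 117 stitches; work 787 rows; second section cast-on 94 stitches.

Stitches: 125 × 14/15 = 116.67 → 117.
Rows: 894 × 22/25 = 786.72 → 787.
second section cast-on: 101 × 14/15 = 94.27 → 94.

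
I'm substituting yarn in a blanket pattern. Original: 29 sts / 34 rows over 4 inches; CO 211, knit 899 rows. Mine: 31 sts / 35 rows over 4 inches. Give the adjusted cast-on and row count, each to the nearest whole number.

Stitches: 211 × 31/29 = 225.55 → 226.
Rows: 899 × 35/34 = 925.44 → 925.

Cast on 226 stitches; work 925 rows.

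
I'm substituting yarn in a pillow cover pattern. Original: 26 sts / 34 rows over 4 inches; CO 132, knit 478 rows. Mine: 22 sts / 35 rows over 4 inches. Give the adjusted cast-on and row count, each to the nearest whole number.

Stitches: 132 × 22/26 = 111.69 → 112.
Rows: 478 × 35/34 = 492.06 → 492.

Cast on 112 stitches; work 492 rows.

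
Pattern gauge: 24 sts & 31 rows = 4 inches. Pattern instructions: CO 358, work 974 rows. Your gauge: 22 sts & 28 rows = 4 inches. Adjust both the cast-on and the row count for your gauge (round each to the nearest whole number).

Cast on 328 stitches; work 880 rows.

Stitches: 358 × 22/24 = 328.17 → 328.
Rows: 974 × 28/31 = 879.74 → 880.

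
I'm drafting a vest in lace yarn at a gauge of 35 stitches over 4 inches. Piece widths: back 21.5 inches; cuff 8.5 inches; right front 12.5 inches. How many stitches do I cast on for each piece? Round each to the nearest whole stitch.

back 188; cuff 74; right front 109.

Rate = 35/4 = 8.75 sts per in.
back: 21.5 × 8.75 = 188.12 → 188.
cuff: 8.5 × 8.75 = 74.38 → 74.
right front: 12.5 × 8.75 = 109.38 → 109.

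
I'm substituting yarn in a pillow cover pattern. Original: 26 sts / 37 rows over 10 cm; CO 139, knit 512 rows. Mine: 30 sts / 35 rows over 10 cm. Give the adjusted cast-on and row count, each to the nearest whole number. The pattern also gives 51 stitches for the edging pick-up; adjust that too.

Cast on 160 stitches; work 484 rows; edging pick-up 59 stitches.

Stitches: 139 × 30/26 = 160.38 → 160.
Rows: 512 × 35/37 = 484.32 → 484.
edging pick-up: 51 × 30/26 = 58.85 → 59.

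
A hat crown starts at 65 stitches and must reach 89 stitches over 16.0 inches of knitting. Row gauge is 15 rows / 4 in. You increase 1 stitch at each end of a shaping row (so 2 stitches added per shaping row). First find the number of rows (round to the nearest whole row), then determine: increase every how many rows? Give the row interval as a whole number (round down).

Rows = 16.0 × 3.75 = 60.0 → 60 rows.
Stitches to add: 24 → 12 shaping rows (at 2 st each).
60 / 12 = 5.00 → every 5 rows.

Increase every 5th row.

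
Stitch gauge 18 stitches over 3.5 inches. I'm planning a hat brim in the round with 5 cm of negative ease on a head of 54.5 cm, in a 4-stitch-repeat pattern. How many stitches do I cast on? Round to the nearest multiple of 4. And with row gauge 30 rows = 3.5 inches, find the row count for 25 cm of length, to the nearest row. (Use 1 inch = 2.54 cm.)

Cast on 100 stitches; work 84 rows.

Finished = 54.5 − 5 = 49.5 cm.
49.5 cm × 1/2.54 = 19.49 inches.
18/3.5 = 5.143 sts per in; 19.49 × 5.143 = 100.22 sts.
Nearest multiple of 4 → 100.
25 cm = 9.84 inches; × 8.571 = 84.36 → 84 rows.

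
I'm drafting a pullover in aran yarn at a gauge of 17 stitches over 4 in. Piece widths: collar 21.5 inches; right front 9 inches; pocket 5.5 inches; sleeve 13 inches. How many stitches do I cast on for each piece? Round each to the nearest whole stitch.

collar 91; right front 38; pocket 23; sleeve 55.

Rate = 17/4 = 4.25 sts per in.
collar: 21.5 × 4.25 = 91.38 → 91.
right front: 9 × 4.25 = 38.25 → 38.
pocket: 5.5 × 4.25 = 23.38 → 23.
sleeve: 13 × 4.25 = 55.25 → 55.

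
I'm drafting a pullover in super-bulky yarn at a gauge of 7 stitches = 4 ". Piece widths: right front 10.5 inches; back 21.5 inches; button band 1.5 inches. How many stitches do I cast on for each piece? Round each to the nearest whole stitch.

Rate = 7/4 = 1.75 sts per in.
right front: 10.5 × 1.75 = 18.38 → 18.
back: 21.5 × 1.75 = 37.62 → 38.
button band: 1.5 × 1.75 = 2.62 → 3.

right front 18; back 38; button band 3.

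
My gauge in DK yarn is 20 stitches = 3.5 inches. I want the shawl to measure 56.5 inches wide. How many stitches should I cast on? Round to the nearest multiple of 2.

322 stitches.

20 stitches / 3.5 in = 5.714 stitches per inch.
56.5 × 5.714 = 322.86 stitches.
Round to nearest multiple of 2 → 322.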